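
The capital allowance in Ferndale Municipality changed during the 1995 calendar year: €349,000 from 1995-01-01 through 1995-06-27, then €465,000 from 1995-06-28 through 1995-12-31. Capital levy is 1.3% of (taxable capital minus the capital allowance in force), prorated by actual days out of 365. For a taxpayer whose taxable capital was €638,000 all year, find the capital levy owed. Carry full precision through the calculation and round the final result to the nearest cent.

1995-01-01 to 1995-06-27: 178 days, exemption €349,000 → (€638,000 − €349,000) × 1.3% × 178/365 = €1,832.1808
1995-06-28 to 1995-12-31: 187 days, exemption €465,000 → (€638,000 − €465,000) × 1.3% × 187/365 = €1,152.2274
Total = €2,984.4082

€2,984.41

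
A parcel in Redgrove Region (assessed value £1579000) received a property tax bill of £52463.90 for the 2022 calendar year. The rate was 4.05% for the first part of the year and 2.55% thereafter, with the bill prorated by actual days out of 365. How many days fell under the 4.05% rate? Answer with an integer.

Let d = days at the first rate; then 365 − d days at the second rate.
£1579000 × [4.05%·d + 2.55%·(365−d)] / 365 = £52463.90
Solving gives d = 188, so the new rate took effect on 8 Jul 2022.

188 days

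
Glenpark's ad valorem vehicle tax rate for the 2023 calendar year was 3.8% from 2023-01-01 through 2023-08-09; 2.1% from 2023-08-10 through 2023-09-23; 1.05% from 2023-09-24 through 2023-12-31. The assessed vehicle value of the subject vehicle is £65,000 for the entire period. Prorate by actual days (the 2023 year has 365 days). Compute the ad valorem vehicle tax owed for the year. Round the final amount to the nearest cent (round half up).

2023-01-01 to 2023-08-09: 221 days at 3.8% → £65,000 × 3.8% × 221/365 = £1,495.5342
2023-08-10 to 2023-09-23: 45 days at 2.1% → £65,000 × 2.1% × 45/365 = £168.2877
2023-09-24 to 2023-12-31: 99 days at 1.05% → £65,000 × 1.05% × 99/365 = £185.1164
Total = £1,848.9384

£1,848.94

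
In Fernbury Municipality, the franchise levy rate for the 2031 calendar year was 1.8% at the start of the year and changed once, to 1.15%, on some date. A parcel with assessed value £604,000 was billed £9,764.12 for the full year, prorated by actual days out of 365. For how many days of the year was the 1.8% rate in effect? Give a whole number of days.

262 days

Let d = days at the first rate; then 365 − d days at the second rate.
£604,000 × [1.8%·d + 1.15%·(365−d)] / 365 = £9,764.12
Solving gives d = 262, so the new rate took effect on 20 September 2031.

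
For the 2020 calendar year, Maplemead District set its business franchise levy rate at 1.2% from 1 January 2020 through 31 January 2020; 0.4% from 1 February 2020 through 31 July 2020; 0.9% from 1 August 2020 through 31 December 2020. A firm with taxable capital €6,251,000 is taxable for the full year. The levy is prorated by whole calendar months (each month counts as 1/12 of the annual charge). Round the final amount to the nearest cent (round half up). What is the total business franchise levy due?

1 January – 31 January 2020: 1 month at 1.2% → €6,251,000 × 1.2% × 1/12 = €6,251.0000
1 February – 31 July 2020: 6 months at 0.4% → €6,251,000 × 0.4% × 6/12 = €12,502.0000
1 August – 31 December 2020: 5 months at 0.9% → €6,251,000 × 0.9% × 5/12 = €23,441.2500
Total = €42,194.2500

€42,194.25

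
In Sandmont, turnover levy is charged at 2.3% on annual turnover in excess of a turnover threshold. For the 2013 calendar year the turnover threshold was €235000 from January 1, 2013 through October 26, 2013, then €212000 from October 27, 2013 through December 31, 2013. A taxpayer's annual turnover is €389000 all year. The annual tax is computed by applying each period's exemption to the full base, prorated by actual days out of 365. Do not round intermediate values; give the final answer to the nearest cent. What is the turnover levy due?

€3637.65

January 1 – October 26, 2013: 299 days, exemption €235000 → (€389000 − €235000) × 2.3% × 299/365 = €2901.5288
October 27 – December 31, 2013: 66 days, exemption €212000 → (€389000 − €212000) × 2.3% × 66/365 = €736.1260
Total = €3637.6548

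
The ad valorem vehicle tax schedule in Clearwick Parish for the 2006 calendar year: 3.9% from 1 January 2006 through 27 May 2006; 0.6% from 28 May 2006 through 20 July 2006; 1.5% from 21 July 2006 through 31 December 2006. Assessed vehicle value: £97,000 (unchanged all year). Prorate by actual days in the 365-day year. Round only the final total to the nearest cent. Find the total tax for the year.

1 January – 27 May 2006: 147 days at 3.9% → £97,000 × 3.9% × 147/365 = £1,523.5644
28 May – 20 July 2006: 54 days at 0.6% → £97,000 × 0.6% × 54/365 = £86.1041
21 July – 31 December 2006: 164 days at 1.5% → £97,000 × 1.5% × 164/365 = £653.7534
Total = £2,263.4219

£2,263.42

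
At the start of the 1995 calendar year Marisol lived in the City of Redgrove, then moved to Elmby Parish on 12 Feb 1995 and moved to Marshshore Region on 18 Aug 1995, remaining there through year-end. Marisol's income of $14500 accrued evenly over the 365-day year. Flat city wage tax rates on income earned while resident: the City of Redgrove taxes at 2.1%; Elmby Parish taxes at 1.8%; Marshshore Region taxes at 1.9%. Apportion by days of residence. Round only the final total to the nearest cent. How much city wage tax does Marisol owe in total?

The City of Redgrove, 1 Jan – 11 Feb 1995: 42 days → $14500 × 2.1% × 42/365 = $35.0384
Elmby Parish, 12 Feb – 17 Aug 1995: 187 days → $14500 × 1.8% × 187/365 = $133.7178
Marshshore Region, 18 Aug – 31 Dec 1995: 136 days → $14500 × 1.9% × 136/365 = $102.6521
Total = $271.4082

$271.41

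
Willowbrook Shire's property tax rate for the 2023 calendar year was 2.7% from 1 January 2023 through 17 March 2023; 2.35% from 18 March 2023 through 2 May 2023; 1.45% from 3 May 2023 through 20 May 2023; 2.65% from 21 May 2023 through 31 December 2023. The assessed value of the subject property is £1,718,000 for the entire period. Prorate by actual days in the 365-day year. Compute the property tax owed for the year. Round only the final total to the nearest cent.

1 January – 17 March 2023: 76 days at 2.7% → £1,718,000 × 2.7% × 76/365 = £9,658.4548
18 March – 2 May 2023: 46 days at 2.35% → £1,718,000 × 2.35% × 46/365 = £5,088.1041
3 May – 20 May 2023: 18 days at 1.45% → £1,718,000 × 1.45% × 18/365 = £1,228.4877
21 May – 31 December 2023: 225 days at 2.65% → £1,718,000 × 2.65% × 225/365 = £28,064.5890
Total = £44,039.6356

£44,039.64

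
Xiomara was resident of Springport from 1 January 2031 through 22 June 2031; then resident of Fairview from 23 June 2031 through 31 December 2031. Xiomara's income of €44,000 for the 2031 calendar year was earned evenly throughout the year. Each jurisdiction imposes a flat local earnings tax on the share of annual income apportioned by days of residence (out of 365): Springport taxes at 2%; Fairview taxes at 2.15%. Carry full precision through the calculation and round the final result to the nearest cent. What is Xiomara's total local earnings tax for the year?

€914.72

Springport, 1 January – 22 June 2031: 173 days → €44,000 × 2% × 173/365 = €417.0959
Fairview, 23 June – 31 December 2031: 192 days → €44,000 × 2.15% × 192/365 = €497.6219
Total = €914.7178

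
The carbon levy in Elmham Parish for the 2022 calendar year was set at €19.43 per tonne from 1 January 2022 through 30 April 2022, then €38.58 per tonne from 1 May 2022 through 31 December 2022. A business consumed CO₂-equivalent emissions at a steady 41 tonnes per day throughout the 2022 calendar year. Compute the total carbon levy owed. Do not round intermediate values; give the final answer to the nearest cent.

1 January – 30 April 2022: 120 days × 41 tonnes/day = 4,920 tonnes at €19.43/tonne → €95595.60
1 May – 31 December 2022: 245 days × 41 tonnes/day = 10,045 tonnes at €38.58/tonne → €387536.10

€483131.70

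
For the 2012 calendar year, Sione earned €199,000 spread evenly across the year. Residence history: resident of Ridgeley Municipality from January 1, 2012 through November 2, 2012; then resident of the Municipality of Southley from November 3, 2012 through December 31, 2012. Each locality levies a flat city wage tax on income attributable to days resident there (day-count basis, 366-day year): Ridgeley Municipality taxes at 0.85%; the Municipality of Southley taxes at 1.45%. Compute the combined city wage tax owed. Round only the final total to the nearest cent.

Ridgeley Municipality, January 1 – November 2, 2012: 307 days → €199,000 × 0.85% × 307/366 = €1,418.8265
The Municipality of Southley, November 3 – December 31, 2012: 59 days → €199,000 × 1.45% × 59/366 = €465.1489
Total = €1,883.9754

€1,883.98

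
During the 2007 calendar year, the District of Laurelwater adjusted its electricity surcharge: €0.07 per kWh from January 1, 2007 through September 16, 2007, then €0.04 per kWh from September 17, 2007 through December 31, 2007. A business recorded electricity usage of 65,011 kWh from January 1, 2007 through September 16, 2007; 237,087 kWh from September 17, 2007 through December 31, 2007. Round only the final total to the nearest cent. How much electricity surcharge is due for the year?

January 1 – September 16, 2007: 65,011 kWh at €0.07/kWh → €4,550.77
September 17 – December 31, 2007: 237,087 kWh at €0.04/kWh → €9,483.48

€14,034.25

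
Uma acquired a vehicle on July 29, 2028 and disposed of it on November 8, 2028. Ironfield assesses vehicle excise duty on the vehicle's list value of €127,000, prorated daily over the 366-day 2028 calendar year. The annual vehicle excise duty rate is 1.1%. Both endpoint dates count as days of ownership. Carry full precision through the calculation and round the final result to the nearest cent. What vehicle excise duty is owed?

€393.14

Days held (July 29 – November 8, 2028): 103 out of 366
Tax = €127,000 × 1.1% × 103/366 = €393.1448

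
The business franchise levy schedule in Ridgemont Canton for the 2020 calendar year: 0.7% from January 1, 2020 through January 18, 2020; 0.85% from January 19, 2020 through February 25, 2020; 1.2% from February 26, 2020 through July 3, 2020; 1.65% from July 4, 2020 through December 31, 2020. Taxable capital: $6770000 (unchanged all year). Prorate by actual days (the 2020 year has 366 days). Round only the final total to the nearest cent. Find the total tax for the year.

$92181.13

January 1 – January 18, 2020: 18 days at 0.7% → $6770000 × 0.7% × 18/366 = $2330.6557
January 19 – February 25, 2020: 38 days at 0.85% → $6770000 × 0.85% × 38/366 = $5974.6175
February 26 – July 3, 2020: 129 days at 1.2% → $6770000 × 1.2% × 129/366 = $28633.7705
July 4 – December 31, 2020: 181 days at 1.65% → $6770000 × 1.65% × 181/366 = $55242.0902
Total = $92181.1339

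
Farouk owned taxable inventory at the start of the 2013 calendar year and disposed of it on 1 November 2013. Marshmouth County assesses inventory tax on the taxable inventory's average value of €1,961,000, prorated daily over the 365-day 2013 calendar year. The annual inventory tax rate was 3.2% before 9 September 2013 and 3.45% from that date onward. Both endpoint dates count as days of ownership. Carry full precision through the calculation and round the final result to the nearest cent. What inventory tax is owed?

€53,161.90

1 January – 8 September 2013: 251 days at 3.2% → €1,961,000 × 3.2% × 251/365 = €43,152.7452
9 September – 1 November 2013: 54 days at 3.45% → €1,961,000 × 3.45% × 54/365 = €10,009.1589
Total = €53,161.9041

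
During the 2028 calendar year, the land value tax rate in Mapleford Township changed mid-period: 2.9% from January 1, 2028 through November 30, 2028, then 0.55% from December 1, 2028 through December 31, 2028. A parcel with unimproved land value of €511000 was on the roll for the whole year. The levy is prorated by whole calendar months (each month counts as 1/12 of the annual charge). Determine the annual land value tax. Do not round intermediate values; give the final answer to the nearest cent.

January 1 – November 30, 2028: 11 months at 2.9% → €511000 × 2.9% × 11/12 = €13584.0833
December 1 – December 31, 2028: 1 month at 0.55% → €511000 × 0.55% × 1/12 = €234.2083
Total = €13818.2917

€13818.29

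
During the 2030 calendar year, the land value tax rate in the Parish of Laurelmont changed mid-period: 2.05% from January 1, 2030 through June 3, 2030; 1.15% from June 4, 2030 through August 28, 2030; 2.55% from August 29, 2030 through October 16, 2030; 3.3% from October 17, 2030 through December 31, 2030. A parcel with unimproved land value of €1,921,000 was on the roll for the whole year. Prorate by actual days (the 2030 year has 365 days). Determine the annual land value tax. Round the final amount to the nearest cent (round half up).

January 1 – June 3, 2030: 154 days at 2.05% → €1,921,000 × 2.05% × 154/365 = €16,615.3342
June 4 – August 28, 2030: 86 days at 1.15% → €1,921,000 × 1.15% × 86/365 = €5,205.1205
August 29 – October 16, 2030: 49 days at 2.55% → €1,921,000 × 2.55% × 49/365 = €6,576.1356
October 17 – December 31, 2030: 76 days at 3.3% → €1,921,000 × 3.3% × 76/365 = €13,199.6384
Total = €41,596.2288

€41,596.23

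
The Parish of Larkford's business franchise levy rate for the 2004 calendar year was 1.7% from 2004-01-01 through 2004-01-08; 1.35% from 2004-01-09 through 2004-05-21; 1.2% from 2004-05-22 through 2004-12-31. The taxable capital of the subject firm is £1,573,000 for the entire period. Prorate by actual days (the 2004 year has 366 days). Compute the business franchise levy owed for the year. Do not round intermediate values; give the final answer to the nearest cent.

£19,911.77

2004-01-01 to 2004-01-08: 8 days at 1.7% → £1,573,000 × 1.7% × 8/366 = £584.5027
2004-01-09 to 2004-05-21: 134 days at 1.35% → £1,573,000 × 1.35% × 134/366 = £7,774.7459
2004-05-22 to 2004-12-31: 224 days at 1.2% → £1,573,000 × 1.2% × 224/366 = £11,552.5246
Total = £19,911.7732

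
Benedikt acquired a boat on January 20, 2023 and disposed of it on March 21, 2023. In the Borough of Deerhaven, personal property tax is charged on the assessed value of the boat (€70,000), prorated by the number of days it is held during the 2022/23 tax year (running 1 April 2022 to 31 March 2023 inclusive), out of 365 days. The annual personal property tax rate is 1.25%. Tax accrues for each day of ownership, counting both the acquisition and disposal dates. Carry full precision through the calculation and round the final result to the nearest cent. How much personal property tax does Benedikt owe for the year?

€146.23

Days held (January 20 – March 21, 2023): 61 out of 365
Tax = €70,000 × 1.25% × 61/365 = €146.2329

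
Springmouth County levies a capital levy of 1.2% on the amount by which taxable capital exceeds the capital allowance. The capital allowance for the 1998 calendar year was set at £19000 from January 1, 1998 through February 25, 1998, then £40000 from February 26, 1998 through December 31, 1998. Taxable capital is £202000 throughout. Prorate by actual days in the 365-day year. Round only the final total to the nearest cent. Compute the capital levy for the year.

January 1 – February 25, 1998: 56 days, exemption £19000 → (£202000 − £19000) × 1.2% × 56/365 = £336.9205
February 26 – December 31, 1998: 309 days, exemption £40000 → (£202000 − £40000) × 1.2% × 309/365 = £1645.7425
Total = £1982.6630

£1982.66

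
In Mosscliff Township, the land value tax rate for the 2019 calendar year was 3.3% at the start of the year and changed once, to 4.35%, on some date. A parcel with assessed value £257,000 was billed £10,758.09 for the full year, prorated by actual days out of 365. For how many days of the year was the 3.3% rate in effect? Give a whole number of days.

Let d = days at the first rate; then 365 − d days at the second rate.
£257,000 × [3.3%·d + 4.35%·(365−d)] / 365 = £10,758.09
Solving gives d = 57, so the new rate took effect on 27 Feb 2019.

57 days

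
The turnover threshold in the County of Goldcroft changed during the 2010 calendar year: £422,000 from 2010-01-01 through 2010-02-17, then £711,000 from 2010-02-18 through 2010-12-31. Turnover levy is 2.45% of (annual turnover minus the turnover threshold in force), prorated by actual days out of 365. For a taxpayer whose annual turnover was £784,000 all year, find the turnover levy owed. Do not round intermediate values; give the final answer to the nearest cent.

2010-01-01 to 2010-02-17: 48 days, exemption £422,000 → (£784,000 − £422,000) × 2.45% × 48/365 = £1,166.3342
2010-02-18 to 2010-12-31: 317 days, exemption £711,000 → (£784,000 − £711,000) × 2.45% × 317/365 = £1,553.3000
Total = £2,719.6342

£2,719.63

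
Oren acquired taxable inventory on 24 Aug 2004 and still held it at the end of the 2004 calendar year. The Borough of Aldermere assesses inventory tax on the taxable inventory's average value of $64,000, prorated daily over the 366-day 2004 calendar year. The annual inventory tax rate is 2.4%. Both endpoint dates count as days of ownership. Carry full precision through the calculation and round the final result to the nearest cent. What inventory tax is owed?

$545.57

Days held (24 Aug – 31 Dec 2004): 130 out of 366
Tax = $64,000 × 2.4% × 130/366 = $545.5738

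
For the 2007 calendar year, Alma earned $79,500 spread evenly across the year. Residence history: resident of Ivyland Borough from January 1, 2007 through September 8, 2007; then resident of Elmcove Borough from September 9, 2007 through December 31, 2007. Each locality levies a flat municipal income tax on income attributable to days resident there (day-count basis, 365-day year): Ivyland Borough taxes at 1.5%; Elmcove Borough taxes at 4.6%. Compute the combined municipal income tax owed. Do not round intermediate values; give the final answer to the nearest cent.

$1,962.23

Ivyland Borough, January 1 – September 8, 2007: 251 days → $79,500 × 1.5% × 251/365 = $820.0479
Elmcove Borough, September 9 – December 31, 2007: 114 days → $79,500 × 4.6% × 114/365 = $1,142.1863
Total = $1,962.2342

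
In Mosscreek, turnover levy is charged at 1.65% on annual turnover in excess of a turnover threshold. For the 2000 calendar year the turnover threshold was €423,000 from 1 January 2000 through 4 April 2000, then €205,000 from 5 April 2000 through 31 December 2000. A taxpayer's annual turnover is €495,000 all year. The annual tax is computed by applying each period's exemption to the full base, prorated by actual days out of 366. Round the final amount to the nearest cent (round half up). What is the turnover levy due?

€3,851.35

1 January – 4 April 2000: 95 days, exemption €423,000 → (€495,000 − €423,000) × 1.65% × 95/366 = €308.3607
5 April – 31 December 2000: 271 days, exemption €205,000 → (€495,000 − €205,000) × 1.65% × 271/366 = €3,542.9918
Total = €3,851.3525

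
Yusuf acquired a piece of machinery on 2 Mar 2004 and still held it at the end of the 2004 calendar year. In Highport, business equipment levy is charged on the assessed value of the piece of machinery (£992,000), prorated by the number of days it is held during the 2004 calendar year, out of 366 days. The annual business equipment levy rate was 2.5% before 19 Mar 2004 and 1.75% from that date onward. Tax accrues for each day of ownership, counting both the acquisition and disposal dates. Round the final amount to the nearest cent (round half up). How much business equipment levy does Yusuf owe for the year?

£14,812.24

2 Mar – 18 Mar 2004: 17 days at 2.5% → £992,000 × 2.5% × 17/366 = £1,151.9126
19 Mar – 31 Dec 2004: 288 days at 1.75% → £992,000 × 1.75% × 288/366 = £13,660.3279
Total = £14,812.2404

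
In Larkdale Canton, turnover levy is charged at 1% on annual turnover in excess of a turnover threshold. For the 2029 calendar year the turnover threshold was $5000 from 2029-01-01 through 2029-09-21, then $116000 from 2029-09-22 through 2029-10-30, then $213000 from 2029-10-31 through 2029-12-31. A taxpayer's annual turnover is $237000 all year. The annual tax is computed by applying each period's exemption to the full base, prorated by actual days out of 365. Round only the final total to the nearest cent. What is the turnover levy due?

$1848.08

2029-01-01 to 2029-09-21: 264 days, exemption $5000 → ($237000 − $5000) × 1% × 264/365 = $1678.0274
2029-09-22 to 2029-10-30: 39 days, exemption $116000 → ($237000 − $116000) × 1% × 39/365 = $129.2877
2029-10-31 to 2029-12-31: 62 days, exemption $213000 → ($237000 − $213000) × 1% × 62/365 = $40.7671
Total = $1848.0822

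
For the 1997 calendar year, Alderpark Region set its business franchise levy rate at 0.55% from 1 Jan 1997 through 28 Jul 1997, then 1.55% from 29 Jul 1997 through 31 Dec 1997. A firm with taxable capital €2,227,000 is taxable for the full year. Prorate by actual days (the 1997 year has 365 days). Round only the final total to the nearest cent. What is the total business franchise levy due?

€21,766.64

1 Jan – 28 Jul 1997: 209 days at 0.55% → €2,227,000 × 0.55% × 209/365 = €7,013.5247
29 Jul – 31 Dec 1997: 156 days at 1.55% → €2,227,000 × 1.55% × 156/365 = €14,753.1123
Total = €21,766.6370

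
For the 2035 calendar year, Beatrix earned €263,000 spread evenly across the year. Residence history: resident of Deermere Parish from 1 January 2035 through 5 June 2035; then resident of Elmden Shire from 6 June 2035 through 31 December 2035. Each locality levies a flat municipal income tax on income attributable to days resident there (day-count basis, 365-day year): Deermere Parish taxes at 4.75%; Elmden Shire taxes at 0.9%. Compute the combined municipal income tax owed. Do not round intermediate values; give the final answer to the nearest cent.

Deermere Parish, 1 January – 5 June 2035: 156 days → €263,000 × 4.75% × 156/365 = €5,339.2603
Elmden Shire, 6 June – 31 December 2035: 209 days → €263,000 × 0.9% × 209/365 = €1,355.3507
Total = €6,694.6110

€6,694.61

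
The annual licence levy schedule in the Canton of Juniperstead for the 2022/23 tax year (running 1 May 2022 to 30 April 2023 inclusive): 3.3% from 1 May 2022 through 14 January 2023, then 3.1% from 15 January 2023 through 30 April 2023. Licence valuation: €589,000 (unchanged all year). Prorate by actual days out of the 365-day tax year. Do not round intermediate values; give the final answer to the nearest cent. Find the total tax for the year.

€19,094.90

1 May 2022 – 14 January 2023: 259 days at 3.3% → €589,000 × 3.3% × 259/365 = €13,792.2822
15 January – 30 April 2023: 106 days at 3.1% → €589,000 × 3.1% × 106/365 = €5,302.6137
Total = €19,094.8959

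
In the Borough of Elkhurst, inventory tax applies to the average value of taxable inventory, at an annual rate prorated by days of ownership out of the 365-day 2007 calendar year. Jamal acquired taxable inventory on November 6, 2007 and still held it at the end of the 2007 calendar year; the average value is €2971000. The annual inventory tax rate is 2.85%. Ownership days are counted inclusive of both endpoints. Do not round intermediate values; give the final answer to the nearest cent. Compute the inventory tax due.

Days held (November 6 – December 31, 2007): 56 out of 365
Tax = €2971000 × 2.85% × 56/365 = €12991.0027

€12991.00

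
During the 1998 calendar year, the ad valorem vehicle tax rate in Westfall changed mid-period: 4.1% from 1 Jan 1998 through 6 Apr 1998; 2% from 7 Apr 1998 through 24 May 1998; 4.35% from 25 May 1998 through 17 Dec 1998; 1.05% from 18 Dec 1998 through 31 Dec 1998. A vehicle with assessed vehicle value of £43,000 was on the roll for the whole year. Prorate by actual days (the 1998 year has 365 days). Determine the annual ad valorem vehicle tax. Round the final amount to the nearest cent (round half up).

1 Jan – 6 Apr 1998: 96 days at 4.1% → £43,000 × 4.1% × 96/365 = £463.6932
7 Apr – 24 May 1998: 48 days at 2% → £43,000 × 2% × 48/365 = £113.0959
25 May – 17 Dec 1998: 207 days at 4.35% → £43,000 × 4.35% × 207/365 = £1,060.8041
18 Dec – 31 Dec 1998: 14 days at 1.05% → £43,000 × 1.05% × 14/365 = £17.3178
Total = £1,654.9110

£1,654.91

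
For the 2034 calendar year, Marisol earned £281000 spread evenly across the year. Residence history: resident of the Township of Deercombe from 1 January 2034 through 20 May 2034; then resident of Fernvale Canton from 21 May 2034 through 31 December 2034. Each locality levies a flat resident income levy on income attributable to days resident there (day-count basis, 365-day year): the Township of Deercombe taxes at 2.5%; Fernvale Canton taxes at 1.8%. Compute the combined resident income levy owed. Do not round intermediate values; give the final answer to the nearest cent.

£5812.47

The Township of Deercombe, 1 January – 20 May 2034: 140 days → £281000 × 2.5% × 140/365 = £2694.5205
Fernvale Canton, 21 May – 31 December 2034: 225 days → £281000 × 1.8% × 225/365 = £3117.9452
Total = £5812.4658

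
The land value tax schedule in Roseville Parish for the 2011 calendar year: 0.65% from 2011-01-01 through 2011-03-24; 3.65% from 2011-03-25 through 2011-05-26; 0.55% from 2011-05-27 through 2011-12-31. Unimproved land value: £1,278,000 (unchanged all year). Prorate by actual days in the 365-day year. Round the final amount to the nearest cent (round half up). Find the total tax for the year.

2011-01-01 to 2011-03-24: 83 days at 0.65% → £1,278,000 × 0.65% × 83/365 = £1,888.9890
2011-03-25 to 2011-05-26: 63 days at 3.65% → £1,278,000 × 3.65% × 63/365 = £8,051.4000
2011-05-27 to 2011-12-31: 219 days at 0.55% → £1,278,000 × 0.55% × 219/365 = £4,217.4000
Total = £14,157.7890

£14,157.79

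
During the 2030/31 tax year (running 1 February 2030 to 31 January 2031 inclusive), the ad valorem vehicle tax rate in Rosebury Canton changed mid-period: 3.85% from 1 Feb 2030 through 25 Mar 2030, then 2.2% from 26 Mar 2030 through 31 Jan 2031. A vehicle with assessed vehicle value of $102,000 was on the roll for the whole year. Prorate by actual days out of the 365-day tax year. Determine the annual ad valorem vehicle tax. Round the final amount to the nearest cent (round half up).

$2,488.38

1 Feb – 25 Mar 2030: 53 days at 3.85% → $102,000 × 3.85% × 53/365 = $570.2219
26 Mar 2030 – 31 Jan 2031: 312 days at 2.2% → $102,000 × 2.2% × 312/365 = $1,918.1589
Total = $2,488.3808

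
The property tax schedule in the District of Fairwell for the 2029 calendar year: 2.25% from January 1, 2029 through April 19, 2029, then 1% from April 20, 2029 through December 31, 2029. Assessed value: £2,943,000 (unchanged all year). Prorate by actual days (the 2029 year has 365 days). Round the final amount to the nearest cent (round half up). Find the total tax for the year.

£40,415.86

January 1 – April 19, 2029: 109 days at 2.25% → £2,943,000 × 2.25% × 109/365 = £19,774.5411
April 20 – December 31, 2029: 256 days at 1% → £2,943,000 × 1% × 256/365 = £20,641.3151
Total = £40,415.8562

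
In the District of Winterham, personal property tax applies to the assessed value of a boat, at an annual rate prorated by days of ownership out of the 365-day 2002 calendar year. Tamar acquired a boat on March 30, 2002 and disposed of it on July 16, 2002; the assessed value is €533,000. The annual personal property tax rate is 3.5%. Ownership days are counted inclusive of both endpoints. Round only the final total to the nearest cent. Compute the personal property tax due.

€5,570.95

Days held (March 30 – July 16, 2002): 109 out of 365
Tax = €533,000 × 3.5% × 109/365 = €5,570.9452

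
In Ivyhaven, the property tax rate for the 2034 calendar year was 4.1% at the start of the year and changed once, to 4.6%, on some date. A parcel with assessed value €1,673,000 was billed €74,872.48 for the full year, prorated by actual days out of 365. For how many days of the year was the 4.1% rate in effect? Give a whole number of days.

Let d = days at the first rate; then 365 − d days at the second rate.
€1,673,000 × [4.1%·d + 4.6%·(365−d)] / 365 = €74,872.48
Solving gives d = 91, so the new rate took effect on 2 Apr 2034.

91 days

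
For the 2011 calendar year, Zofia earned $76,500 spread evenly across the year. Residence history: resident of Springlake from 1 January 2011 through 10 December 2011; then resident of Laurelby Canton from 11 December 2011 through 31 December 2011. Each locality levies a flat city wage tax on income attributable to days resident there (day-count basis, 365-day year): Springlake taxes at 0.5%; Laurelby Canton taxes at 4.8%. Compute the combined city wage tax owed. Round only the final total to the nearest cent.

$571.76

Springlake, 1 January – 10 December 2011: 344 days → $76,500 × 0.5% × 344/365 = $360.4932
Laurelby Canton, 11 December – 31 December 2011: 21 days → $76,500 × 4.8% × 21/365 = $211.2658
Total = $571.7589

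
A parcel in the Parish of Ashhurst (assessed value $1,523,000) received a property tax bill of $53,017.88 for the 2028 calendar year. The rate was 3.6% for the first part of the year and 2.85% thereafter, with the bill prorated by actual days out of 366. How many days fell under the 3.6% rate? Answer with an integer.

308 days

Let d = days at the first rate; then 366 − d days at the second rate.
$1,523,000 × [3.6%·d + 2.85%·(366−d)] / 366 = $53,017.88
Solving gives d = 308, so the new rate took effect on 4 Nov 2028.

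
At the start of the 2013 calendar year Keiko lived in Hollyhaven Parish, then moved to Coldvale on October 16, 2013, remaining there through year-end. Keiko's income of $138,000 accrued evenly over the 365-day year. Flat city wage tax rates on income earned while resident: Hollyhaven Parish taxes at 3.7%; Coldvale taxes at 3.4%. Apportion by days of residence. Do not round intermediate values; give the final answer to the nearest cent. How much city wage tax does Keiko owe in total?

Hollyhaven Parish, January 1 – October 15, 2013: 288 days → $138,000 × 3.7% × 288/365 = $4,028.8438
Coldvale, October 16 – December 31, 2013: 77 days → $138,000 × 3.4% × 77/365 = $989.8192
Total = $5,018.6630

$5,018.66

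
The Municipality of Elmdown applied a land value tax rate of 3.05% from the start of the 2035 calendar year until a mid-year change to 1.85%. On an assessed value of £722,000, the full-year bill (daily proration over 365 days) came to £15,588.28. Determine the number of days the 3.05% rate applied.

Let d = days at the first rate; then 365 − d days at the second rate.
£722,000 × [3.05%·d + 1.85%·(365−d)] / 365 = £15,588.28
Solving gives d = 94, so the new rate took effect on 5 Apr 2035.

94 days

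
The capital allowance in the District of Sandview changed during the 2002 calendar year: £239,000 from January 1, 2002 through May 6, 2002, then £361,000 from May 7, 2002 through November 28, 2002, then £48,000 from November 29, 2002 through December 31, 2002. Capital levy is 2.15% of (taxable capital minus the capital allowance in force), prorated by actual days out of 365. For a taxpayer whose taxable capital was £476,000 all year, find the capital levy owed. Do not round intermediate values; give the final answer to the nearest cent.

£3,986.39

January 1 – May 6, 2002: 126 days, exemption £239,000 → (£476,000 − £239,000) × 2.15% × 126/365 = £1,758.9945
May 7 – November 28, 2002: 206 days, exemption £361,000 → (£476,000 − £361,000) × 2.15% × 206/365 = £1,395.4384
November 29 – December 31, 2002: 33 days, exemption £48,000 → (£476,000 − £48,000) × 2.15% × 33/365 = £831.9616
Total = £3,986.3945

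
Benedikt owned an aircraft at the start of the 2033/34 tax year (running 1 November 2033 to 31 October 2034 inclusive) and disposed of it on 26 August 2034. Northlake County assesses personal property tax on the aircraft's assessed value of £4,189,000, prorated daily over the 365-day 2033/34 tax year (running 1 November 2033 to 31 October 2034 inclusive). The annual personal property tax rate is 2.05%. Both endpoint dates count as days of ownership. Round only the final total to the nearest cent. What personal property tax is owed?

£70,346.51

Days held (1 November 2033 – 26 August 2034): 299 out of 365
Tax = £4,189,000 × 2.05% × 299/365 = £70,346.5082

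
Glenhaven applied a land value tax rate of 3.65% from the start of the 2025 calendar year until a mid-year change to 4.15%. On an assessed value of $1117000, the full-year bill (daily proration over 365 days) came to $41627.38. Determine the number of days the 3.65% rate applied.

Let d = days at the first rate; then 365 − d days at the second rate.
$1117000 × [3.65%·d + 4.15%·(365−d)] / 365 = $41627.38
Solving gives d = 309, so the new rate took effect on 6 Nov 2025.

309 days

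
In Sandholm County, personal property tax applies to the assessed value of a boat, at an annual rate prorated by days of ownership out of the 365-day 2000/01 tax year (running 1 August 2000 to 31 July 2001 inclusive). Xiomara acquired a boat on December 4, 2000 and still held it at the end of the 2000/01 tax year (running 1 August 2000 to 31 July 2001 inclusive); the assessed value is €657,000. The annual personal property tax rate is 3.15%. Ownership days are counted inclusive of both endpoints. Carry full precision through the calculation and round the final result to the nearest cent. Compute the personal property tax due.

€13,608.00

Days held (December 4, 2000 – July 31, 2001): 240 out of 365
Tax = €657,000 × 3.15% × 240/365 = €13,608.0000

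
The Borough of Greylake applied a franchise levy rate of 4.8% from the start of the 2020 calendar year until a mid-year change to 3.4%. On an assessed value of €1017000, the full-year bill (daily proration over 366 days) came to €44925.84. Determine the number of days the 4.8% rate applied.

Let d = days at the first rate; then 366 − d days at the second rate.
€1017000 × [4.8%·d + 3.4%·(366−d)] / 366 = €44925.84
Solving gives d = 266, so the new rate took effect on 23 Sep 2020.

266 days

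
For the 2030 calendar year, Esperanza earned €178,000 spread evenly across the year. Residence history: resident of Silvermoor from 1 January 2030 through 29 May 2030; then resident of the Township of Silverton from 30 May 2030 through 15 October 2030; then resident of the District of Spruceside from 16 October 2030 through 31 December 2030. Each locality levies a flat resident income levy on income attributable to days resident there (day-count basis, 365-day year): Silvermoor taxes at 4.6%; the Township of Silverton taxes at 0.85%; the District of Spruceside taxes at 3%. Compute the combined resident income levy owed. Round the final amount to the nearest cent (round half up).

Silvermoor, 1 January – 29 May 2030: 149 days → €178,000 × 4.6% × 149/365 = €3,342.4986
The Township of Silverton, 30 May – 15 October 2030: 139 days → €178,000 × 0.85% × 139/365 = €576.1836
The District of Spruceside, 16 October – 31 December 2030: 77 days → €178,000 × 3% × 77/365 = €1,126.5205
Total = €5,045.2027

€5,045.20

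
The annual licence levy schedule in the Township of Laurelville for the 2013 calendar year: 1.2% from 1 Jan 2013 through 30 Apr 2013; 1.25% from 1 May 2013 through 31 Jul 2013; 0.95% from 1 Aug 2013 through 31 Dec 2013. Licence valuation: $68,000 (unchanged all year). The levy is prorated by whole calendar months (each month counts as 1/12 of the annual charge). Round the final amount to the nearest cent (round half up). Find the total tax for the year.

$753.67

1 Jan – 30 Apr 2013: 4 months at 1.2% → $68,000 × 1.2% × 4/12 = $272.0000
1 May – 31 Jul 2013: 3 months at 1.25% → $68,000 × 1.25% × 3/12 = $212.5000
1 Aug – 31 Dec 2013: 5 months at 0.95% → $68,000 × 0.95% × 5/12 = $269.1667
Total = $753.6667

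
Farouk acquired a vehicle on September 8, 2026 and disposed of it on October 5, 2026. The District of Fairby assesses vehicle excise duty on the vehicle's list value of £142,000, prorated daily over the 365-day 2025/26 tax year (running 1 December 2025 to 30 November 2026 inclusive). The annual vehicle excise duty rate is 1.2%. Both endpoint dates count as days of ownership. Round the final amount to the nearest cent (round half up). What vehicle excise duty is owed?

Days held (September 8 – October 5, 2026): 28 out of 365
Tax = £142,000 × 1.2% × 28/365 = £130.7178

£130.72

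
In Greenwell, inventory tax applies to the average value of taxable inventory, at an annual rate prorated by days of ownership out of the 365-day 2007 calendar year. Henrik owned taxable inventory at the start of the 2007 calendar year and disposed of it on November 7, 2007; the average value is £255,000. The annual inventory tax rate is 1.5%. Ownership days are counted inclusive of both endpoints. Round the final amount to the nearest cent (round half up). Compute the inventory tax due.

£3,259.11

Days held (January 1 – November 7, 2007): 311 out of 365
Tax = £255,000 × 1.5% × 311/365 = £3,259.1096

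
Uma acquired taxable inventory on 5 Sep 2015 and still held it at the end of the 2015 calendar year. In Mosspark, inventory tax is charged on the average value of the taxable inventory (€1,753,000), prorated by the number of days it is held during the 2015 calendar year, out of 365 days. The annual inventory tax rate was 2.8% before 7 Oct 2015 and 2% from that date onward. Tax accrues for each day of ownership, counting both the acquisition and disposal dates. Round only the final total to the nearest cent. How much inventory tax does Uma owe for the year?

5 Sep – 6 Oct 2015: 32 days at 2.8% → €1,753,000 × 2.8% × 32/365 = €4,303.2548
7 Oct – 31 Dec 2015: 86 days at 2% → €1,753,000 × 2% × 86/365 = €8,260.7123
Total = €12,563.9671

€12,563.97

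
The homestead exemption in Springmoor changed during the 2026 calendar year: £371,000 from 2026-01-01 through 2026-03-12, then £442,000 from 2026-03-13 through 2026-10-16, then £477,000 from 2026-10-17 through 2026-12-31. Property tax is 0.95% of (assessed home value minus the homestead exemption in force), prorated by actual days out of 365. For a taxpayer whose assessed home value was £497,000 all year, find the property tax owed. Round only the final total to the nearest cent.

£584.47

2026-01-01 to 2026-03-12: 71 days, exemption £371,000 → (£497,000 − £371,000) × 0.95% × 71/365 = £232.8411
2026-03-13 to 2026-10-16: 218 days, exemption £442,000 → (£497,000 − £442,000) × 0.95% × 218/365 = £312.0685
2026-10-17 to 2026-12-31: 76 days, exemption £477,000 → (£497,000 − £477,000) × 0.95% × 76/365 = £39.5616
Total = £584.4712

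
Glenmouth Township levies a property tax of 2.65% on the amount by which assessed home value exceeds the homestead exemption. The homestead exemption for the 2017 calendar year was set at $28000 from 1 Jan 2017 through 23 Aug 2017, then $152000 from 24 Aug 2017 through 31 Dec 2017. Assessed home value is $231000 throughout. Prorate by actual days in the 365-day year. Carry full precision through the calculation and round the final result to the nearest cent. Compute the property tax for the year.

1 Jan – 23 Aug 2017: 235 days, exemption $28000 → ($231000 − $28000) × 2.65% × 235/365 = $3463.5137
24 Aug – 31 Dec 2017: 130 days, exemption $152000 → ($231000 − $152000) × 2.65% × 130/365 = $745.6301
Total = $4209.1438

$4209.14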